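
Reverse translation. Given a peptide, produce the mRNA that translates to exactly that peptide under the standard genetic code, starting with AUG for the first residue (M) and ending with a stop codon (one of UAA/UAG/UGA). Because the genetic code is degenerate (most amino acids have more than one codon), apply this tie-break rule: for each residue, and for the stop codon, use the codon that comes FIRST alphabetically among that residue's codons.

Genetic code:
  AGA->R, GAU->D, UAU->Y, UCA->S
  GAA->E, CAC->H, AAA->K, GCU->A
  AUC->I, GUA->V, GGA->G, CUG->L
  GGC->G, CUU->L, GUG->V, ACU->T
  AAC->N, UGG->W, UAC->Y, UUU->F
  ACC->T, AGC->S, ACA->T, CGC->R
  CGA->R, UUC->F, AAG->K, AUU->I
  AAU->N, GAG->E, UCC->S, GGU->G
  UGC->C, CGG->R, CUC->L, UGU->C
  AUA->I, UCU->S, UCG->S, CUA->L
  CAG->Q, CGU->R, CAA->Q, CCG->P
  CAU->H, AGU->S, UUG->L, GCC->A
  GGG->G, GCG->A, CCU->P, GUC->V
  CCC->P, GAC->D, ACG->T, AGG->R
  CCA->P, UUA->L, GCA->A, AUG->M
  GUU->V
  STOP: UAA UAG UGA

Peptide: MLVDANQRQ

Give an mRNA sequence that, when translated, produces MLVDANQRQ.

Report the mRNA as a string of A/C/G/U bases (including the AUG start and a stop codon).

Answer: mRNA: AUGCUAGUAGACGCAAACCAAAGACAAUAA

Derivation:
residue 1: M -> AUG (start codon)
residue 2: L codons sorted = CUA,CUC,CUG,CUU,UUA,UUG -> pick first = CUA
residue 3: V codons sorted = GUA,GUC,GUG,GUU -> pick first = GUA
residue 4: D codons sorted = GAC,GAU -> pick first = GAC
residue 5: A codons sorted = GCA,GCC,GCG,GCU -> pick first = GCA
residue 6: N codons sorted = AAC,AAU -> pick first = AAC
residue 7: Q codons sorted = CAA,CAG -> pick first = CAA
residue 8: R codons sorted = AGA,AGG,CGA,CGC,CGG,CGU -> pick first = AGA
residue 9: Q codons sorted = CAA,CAG -> pick first = CAA
terminator: stop codons sorted = UAA,UAG,UGA -> pick first = UAA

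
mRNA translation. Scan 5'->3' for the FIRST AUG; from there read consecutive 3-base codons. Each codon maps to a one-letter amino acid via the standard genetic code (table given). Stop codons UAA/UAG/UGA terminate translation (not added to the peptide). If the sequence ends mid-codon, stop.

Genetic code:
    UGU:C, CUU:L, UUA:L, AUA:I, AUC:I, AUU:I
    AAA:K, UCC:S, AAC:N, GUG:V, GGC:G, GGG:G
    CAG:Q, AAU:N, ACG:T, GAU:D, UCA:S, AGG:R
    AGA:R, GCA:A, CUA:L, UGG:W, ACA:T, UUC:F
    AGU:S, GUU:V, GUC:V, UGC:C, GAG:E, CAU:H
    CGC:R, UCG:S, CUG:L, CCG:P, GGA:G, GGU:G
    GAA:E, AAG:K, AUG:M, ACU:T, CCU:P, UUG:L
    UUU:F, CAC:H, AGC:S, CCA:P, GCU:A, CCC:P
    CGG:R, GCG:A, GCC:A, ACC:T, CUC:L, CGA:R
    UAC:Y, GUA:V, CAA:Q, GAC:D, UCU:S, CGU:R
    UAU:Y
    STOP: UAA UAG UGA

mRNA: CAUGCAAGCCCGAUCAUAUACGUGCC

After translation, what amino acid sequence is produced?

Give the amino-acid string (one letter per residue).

Answer: MQARSYTC

Derivation:
start AUG at pos 1
pos 1: AUG -> M; peptide=M
pos 4: CAA -> Q; peptide=MQ
pos 7: GCC -> A; peptide=MQA
pos 10: CGA -> R; peptide=MQAR
pos 13: UCA -> S; peptide=MQARS
pos 16: UAU -> Y; peptide=MQARSY
pos 19: ACG -> T; peptide=MQARSYT
pos 22: UGC -> C; peptide=MQARSYTC
pos 25: only 1 nt remain (<3), stop (end of mRNA)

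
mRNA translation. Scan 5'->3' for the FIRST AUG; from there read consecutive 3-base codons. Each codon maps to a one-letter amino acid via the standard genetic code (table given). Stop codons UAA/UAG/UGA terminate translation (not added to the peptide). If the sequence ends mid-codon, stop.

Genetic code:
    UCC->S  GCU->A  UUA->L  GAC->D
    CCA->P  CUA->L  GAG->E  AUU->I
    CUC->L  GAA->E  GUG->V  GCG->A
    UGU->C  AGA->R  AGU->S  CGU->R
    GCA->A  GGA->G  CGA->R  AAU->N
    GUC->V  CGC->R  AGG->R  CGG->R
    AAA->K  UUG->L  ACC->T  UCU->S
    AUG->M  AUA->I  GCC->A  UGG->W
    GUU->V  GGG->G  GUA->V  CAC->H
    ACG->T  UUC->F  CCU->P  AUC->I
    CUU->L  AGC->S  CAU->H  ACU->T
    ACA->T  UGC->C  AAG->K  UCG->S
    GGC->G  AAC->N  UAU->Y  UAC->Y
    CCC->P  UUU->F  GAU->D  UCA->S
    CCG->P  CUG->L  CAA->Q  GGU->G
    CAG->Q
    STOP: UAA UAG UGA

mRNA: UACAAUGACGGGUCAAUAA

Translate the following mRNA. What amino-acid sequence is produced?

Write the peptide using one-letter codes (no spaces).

Answer: MTGQ

Derivation:
start AUG at pos 4
pos 4: AUG -> M; peptide=M
pos 7: ACG -> T; peptide=MT
pos 10: GGU -> G; peptide=MTG
pos 13: CAA -> Q; peptide=MTGQ
pos 16: UAA -> STOP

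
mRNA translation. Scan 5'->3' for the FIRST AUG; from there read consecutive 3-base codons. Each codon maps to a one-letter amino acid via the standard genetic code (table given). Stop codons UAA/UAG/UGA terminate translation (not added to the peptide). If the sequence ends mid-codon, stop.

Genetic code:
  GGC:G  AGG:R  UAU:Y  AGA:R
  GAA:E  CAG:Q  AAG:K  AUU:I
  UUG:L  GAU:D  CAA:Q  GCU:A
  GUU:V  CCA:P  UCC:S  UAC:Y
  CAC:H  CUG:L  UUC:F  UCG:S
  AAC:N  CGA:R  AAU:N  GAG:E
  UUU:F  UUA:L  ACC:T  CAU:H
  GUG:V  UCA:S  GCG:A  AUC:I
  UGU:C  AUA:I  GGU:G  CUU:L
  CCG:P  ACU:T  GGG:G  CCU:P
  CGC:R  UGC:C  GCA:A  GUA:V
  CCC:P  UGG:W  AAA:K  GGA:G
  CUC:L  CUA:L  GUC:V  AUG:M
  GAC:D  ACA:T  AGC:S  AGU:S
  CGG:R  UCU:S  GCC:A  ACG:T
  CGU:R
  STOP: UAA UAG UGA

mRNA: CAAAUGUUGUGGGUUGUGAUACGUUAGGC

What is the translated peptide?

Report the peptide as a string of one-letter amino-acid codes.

Answer: MLWVVIR

Derivation:
start AUG at pos 3
pos 3: AUG -> M; peptide=M
pos 6: UUG -> L; peptide=ML
pos 9: UGG -> W; peptide=MLW
pos 12: GUU -> V; peptide=MLWV
pos 15: GUG -> V; peptide=MLWVV
pos 18: AUA -> I; peptide=MLWVVI
pos 21: CGU -> R; peptide=MLWVVIR
pos 24: UAG -> STOP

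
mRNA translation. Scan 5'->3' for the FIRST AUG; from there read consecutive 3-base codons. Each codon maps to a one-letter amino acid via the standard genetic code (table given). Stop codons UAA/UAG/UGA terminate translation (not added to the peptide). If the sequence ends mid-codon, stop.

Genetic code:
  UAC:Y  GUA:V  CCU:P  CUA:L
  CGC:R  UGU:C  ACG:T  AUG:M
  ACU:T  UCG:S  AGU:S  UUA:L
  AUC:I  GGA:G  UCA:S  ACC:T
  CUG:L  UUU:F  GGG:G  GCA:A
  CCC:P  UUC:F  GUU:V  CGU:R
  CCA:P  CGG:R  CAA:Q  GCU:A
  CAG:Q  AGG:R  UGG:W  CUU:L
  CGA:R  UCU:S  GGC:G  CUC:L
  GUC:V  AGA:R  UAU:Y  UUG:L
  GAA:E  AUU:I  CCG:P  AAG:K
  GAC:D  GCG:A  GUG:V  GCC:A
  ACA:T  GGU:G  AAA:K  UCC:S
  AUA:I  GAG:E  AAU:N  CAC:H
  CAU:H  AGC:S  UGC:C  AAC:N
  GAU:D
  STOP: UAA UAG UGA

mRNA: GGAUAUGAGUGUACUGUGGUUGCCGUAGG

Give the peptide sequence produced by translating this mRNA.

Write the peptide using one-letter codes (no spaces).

Answer: MSVLWLP

Derivation:
start AUG at pos 4
pos 4: AUG -> M; peptide=M
pos 7: AGU -> S; peptide=MS
pos 10: GUA -> V; peptide=MSV
pos 13: CUG -> L; peptide=MSVL
pos 16: UGG -> W; peptide=MSVLW
pos 19: UUG -> L; peptide=MSVLWL
pos 22: CCG -> P; peptide=MSVLWLP
pos 25: UAG -> STOP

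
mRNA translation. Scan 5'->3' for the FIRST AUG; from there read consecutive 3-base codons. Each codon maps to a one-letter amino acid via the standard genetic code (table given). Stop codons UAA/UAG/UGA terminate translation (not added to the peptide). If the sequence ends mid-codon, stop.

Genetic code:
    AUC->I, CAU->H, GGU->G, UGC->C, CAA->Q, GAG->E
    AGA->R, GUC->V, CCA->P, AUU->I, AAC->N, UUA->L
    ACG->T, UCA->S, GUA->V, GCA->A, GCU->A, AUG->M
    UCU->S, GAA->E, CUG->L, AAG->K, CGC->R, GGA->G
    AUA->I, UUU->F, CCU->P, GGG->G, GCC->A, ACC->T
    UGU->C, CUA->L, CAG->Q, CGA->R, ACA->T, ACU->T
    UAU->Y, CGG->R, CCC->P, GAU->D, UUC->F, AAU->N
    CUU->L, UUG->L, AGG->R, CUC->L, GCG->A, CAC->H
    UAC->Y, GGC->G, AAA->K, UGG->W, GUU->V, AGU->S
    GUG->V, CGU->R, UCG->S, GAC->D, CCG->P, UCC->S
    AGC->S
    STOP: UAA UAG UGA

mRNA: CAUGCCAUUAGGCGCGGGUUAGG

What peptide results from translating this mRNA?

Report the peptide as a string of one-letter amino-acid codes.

Answer: MPLGAG

Derivation:
start AUG at pos 1
pos 1: AUG -> M; peptide=M
pos 4: CCA -> P; peptide=MP
pos 7: UUA -> L; peptide=MPL
pos 10: GGC -> G; peptide=MPLG
pos 13: GCG -> A; peptide=MPLGA
pos 16: GGU -> G; peptide=MPLGAG
pos 19: UAG -> STOP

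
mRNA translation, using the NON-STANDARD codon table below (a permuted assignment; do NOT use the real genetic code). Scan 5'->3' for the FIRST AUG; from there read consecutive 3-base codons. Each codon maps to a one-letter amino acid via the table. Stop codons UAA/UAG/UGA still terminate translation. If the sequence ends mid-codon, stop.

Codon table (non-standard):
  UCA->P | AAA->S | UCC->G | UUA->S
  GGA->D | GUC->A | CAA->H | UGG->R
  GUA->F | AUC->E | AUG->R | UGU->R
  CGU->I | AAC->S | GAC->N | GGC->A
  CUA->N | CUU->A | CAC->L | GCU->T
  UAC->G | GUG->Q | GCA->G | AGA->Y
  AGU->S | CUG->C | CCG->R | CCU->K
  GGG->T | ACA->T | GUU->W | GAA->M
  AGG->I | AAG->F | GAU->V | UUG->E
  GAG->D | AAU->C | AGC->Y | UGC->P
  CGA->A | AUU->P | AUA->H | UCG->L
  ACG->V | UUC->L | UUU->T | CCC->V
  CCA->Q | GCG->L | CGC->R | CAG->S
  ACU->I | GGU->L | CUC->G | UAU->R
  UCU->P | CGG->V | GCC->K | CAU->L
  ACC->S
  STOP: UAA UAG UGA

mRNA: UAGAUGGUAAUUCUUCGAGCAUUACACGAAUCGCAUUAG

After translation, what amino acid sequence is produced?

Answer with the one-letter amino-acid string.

start AUG at pos 3
pos 3: AUG -> R; peptide=R
pos 6: GUA -> F; peptide=RF
pos 9: AUU -> P; peptide=RFP
pos 12: CUU -> A; peptide=RFPA
pos 15: CGA -> A; peptide=RFPAA
pos 18: GCA -> G; peptide=RFPAAG
pos 21: UUA -> S; peptide=RFPAAGS
pos 24: CAC -> L; peptide=RFPAAGSL
pos 27: GAA -> M; peptide=RFPAAGSLM
pos 30: UCG -> L; peptide=RFPAAGSLML
pos 33: CAU -> L; peptide=RFPAAGSLMLL
pos 36: UAG -> STOP

Answer: RFPAAGSLMLL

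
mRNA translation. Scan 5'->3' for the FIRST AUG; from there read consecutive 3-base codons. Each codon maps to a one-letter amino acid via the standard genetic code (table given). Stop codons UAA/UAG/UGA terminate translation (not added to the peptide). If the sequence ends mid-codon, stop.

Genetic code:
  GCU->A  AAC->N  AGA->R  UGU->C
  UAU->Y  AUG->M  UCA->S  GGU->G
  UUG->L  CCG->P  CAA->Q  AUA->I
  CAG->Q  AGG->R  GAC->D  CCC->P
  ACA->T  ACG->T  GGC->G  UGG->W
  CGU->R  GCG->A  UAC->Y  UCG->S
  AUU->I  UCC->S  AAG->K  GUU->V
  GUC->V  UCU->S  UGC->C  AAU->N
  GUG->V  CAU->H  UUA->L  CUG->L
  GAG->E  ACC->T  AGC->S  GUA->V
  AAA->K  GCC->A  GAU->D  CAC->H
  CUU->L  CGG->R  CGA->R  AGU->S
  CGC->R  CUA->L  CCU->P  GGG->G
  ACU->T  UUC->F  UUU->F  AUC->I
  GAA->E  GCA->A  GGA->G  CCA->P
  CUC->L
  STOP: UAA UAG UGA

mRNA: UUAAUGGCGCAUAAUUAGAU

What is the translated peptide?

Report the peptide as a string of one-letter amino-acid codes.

start AUG at pos 3
pos 3: AUG -> M; peptide=M
pos 6: GCG -> A; peptide=MA
pos 9: CAU -> H; peptide=MAH
pos 12: AAU -> N; peptide=MAHN
pos 15: UAG -> STOP

Answer: MAHN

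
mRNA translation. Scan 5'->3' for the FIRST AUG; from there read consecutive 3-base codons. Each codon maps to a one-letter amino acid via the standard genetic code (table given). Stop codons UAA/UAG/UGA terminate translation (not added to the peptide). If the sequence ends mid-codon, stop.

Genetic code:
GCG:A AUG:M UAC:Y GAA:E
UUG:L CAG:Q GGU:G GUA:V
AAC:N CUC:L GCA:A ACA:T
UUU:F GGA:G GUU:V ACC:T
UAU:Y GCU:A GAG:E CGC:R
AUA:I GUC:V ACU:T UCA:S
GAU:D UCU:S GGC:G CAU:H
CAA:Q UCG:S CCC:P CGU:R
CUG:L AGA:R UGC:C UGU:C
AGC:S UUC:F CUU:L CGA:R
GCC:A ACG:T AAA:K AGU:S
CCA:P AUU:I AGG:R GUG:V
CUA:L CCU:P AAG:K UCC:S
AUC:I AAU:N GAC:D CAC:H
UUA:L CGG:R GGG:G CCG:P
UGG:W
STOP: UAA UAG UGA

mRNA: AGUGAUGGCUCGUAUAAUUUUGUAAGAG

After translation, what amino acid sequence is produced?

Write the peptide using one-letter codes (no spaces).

start AUG at pos 4
pos 4: AUG -> M; peptide=M
pos 7: GCU -> A; peptide=MA
pos 10: CGU -> R; peptide=MAR
pos 13: AUA -> I; peptide=MARI
pos 16: AUU -> I; peptide=MARII
pos 19: UUG -> L; peptide=MARIIL
pos 22: UAA -> STOP

Answer: MARIIL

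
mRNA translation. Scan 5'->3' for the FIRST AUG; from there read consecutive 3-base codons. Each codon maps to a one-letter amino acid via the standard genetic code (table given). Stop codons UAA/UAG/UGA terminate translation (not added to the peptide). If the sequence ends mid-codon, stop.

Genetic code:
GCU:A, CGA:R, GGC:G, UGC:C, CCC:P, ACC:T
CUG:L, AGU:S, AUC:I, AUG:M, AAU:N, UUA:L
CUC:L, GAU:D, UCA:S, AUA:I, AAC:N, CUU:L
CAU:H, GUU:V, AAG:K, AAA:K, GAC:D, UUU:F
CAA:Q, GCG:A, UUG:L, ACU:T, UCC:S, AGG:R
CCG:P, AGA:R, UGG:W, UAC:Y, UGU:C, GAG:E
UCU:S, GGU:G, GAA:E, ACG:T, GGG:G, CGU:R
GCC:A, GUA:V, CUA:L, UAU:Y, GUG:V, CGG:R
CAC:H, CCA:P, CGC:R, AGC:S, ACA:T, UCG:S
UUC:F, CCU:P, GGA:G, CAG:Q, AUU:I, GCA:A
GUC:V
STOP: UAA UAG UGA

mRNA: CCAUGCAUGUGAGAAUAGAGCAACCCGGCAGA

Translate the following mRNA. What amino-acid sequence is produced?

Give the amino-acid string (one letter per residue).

start AUG at pos 2
pos 2: AUG -> M; peptide=M
pos 5: CAU -> H; peptide=MH
pos 8: GUG -> V; peptide=MHV
pos 11: AGA -> R; peptide=MHVR
pos 14: AUA -> I; peptide=MHVRI
pos 17: GAG -> E; peptide=MHVRIE
pos 20: CAA -> Q; peptide=MHVRIEQ
pos 23: CCC -> P; peptide=MHVRIEQP
pos 26: GGC -> G; peptide=MHVRIEQPG
pos 29: AGA -> R; peptide=MHVRIEQPGR
pos 32: only 0 nt remain (<3), stop (end of mRNA)

Answer: MHVRIEQPGR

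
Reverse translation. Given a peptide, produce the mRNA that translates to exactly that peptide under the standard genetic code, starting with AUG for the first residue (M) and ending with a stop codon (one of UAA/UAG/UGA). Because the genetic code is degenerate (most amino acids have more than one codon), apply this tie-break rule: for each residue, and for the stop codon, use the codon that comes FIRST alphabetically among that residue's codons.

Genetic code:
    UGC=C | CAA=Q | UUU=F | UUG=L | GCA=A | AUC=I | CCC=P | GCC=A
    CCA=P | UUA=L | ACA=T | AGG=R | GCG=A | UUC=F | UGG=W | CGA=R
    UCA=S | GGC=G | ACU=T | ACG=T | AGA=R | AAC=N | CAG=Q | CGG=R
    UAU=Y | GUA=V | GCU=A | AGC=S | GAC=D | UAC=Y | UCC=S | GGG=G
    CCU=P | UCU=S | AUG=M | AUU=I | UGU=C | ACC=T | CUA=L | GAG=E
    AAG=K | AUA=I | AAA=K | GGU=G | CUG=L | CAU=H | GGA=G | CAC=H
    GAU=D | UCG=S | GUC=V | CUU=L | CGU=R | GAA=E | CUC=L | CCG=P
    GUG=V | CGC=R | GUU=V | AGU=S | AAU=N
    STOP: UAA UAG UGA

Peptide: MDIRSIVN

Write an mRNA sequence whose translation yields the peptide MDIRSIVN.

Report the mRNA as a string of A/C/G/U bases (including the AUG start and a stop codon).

residue 1: M -> AUG (start codon)
residue 2: D codons sorted = GAC,GAU -> pick first = GAC
residue 3: I codons sorted = AUA,AUC,AUU -> pick first = AUA
residue 4: R codons sorted = AGA,AGG,CGA,CGC,CGG,CGU -> pick first = AGA
residue 5: S codons sorted = AGC,AGU,UCA,UCC,UCG,UCU -> pick first = AGC
residue 6: I codons sorted = AUA,AUC,AUU -> pick first = AUA
residue 7: V codons sorted = GUA,GUC,GUG,GUU -> pick first = GUA
residue 8: N codons sorted = AAC,AAU -> pick first = AAC
terminator: stop codons sorted = UAA,UAG,UGA -> pick first = UAA

Answer: mRNA: AUGGACAUAAGAAGCAUAGUAAACUAA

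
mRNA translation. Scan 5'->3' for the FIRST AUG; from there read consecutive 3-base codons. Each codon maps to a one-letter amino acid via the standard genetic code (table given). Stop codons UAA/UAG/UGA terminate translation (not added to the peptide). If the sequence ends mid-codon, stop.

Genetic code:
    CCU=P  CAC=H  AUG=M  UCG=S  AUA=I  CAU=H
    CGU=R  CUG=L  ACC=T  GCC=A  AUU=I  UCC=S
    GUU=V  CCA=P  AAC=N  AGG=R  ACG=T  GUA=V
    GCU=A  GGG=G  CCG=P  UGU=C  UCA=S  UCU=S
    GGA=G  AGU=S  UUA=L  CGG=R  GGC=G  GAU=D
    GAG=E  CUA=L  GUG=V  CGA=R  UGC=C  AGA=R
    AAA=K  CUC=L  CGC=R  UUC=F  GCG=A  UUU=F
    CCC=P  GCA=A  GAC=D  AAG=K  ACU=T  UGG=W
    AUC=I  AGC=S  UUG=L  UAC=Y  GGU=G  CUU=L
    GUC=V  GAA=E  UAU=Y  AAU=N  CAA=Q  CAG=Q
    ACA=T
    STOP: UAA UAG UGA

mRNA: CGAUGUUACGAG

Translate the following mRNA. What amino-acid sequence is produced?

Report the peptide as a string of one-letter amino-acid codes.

Answer: MLR

Derivation:
start AUG at pos 2
pos 2: AUG -> M; peptide=M
pos 5: UUA -> L; peptide=ML
pos 8: CGA -> R; peptide=MLR
pos 11: only 1 nt remain (<3), stop (end of mRNA)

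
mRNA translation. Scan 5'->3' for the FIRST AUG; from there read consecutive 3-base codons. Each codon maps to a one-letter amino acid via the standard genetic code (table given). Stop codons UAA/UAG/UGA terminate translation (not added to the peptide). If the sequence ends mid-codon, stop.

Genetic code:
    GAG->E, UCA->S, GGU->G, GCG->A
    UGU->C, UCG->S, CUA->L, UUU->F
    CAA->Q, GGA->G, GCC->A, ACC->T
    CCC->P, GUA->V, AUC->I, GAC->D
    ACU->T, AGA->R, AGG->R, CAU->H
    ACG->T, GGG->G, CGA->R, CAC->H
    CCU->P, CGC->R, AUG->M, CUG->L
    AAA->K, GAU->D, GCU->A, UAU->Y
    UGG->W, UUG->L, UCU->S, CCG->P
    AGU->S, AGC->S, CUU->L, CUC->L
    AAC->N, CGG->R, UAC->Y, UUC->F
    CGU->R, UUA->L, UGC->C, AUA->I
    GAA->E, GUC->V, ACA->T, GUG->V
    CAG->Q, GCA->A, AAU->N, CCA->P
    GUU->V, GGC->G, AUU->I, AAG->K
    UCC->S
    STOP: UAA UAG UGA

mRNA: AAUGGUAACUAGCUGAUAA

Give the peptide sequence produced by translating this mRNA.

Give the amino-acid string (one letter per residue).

start AUG at pos 1
pos 1: AUG -> M; peptide=M
pos 4: GUA -> V; peptide=MV
pos 7: ACU -> T; peptide=MVT
pos 10: AGC -> S; peptide=MVTS
pos 13: UGA -> STOP

Answer: MVTS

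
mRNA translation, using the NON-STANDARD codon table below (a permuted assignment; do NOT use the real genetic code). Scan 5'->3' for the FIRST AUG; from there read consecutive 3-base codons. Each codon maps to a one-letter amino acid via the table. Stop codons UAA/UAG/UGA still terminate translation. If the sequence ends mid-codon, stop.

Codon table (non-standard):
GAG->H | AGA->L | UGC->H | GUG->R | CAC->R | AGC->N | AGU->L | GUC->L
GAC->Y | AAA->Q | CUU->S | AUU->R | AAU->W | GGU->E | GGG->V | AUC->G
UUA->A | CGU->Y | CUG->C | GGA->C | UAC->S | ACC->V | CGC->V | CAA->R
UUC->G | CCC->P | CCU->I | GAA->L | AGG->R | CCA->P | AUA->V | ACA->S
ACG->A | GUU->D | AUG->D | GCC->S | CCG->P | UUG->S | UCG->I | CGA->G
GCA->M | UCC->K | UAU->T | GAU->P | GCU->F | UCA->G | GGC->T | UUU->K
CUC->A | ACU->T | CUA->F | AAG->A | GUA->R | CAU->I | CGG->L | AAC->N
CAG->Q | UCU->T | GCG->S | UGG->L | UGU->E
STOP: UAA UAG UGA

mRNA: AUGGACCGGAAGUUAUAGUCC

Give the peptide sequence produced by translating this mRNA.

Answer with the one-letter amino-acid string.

start AUG at pos 0
pos 0: AUG -> D; peptide=D
pos 3: GAC -> Y; peptide=DY
pos 6: CGG -> L; peptide=DYL
pos 9: AAG -> A; peptide=DYLA
pos 12: UUA -> A; peptide=DYLAA
pos 15: UAG -> STOP

Answer: DYLAA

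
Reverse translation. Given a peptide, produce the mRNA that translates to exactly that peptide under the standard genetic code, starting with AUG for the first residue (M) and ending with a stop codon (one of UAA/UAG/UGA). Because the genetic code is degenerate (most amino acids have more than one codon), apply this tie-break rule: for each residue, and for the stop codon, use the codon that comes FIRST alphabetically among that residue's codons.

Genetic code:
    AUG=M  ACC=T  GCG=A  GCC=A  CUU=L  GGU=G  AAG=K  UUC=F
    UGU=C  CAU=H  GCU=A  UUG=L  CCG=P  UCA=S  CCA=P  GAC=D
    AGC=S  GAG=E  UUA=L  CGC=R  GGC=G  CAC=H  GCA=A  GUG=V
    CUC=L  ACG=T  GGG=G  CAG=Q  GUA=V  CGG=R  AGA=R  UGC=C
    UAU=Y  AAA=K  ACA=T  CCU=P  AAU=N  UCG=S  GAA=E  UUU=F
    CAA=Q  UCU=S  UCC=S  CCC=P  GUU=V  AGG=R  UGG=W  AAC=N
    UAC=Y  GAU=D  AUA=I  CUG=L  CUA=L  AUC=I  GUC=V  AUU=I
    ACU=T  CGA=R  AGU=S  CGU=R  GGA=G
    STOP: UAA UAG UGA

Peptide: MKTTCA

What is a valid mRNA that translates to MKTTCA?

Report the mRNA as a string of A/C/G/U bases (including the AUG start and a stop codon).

residue 1: M -> AUG (start codon)
residue 2: K codons sorted = AAA,AAG -> pick first = AAA
residue 3: T codons sorted = ACA,ACC,ACG,ACU -> pick first = ACA
residue 4: T codons sorted = ACA,ACC,ACG,ACU -> pick first = ACA
residue 5: C codons sorted = UGC,UGU -> pick first = UGC
residue 6: A codons sorted = GCA,GCC,GCG,GCU -> pick first = GCA
terminator: stop codons sorted = UAA,UAG,UGA -> pick first = UAA

Answer: mRNA: AUGAAAACAACAUGCGCAUAA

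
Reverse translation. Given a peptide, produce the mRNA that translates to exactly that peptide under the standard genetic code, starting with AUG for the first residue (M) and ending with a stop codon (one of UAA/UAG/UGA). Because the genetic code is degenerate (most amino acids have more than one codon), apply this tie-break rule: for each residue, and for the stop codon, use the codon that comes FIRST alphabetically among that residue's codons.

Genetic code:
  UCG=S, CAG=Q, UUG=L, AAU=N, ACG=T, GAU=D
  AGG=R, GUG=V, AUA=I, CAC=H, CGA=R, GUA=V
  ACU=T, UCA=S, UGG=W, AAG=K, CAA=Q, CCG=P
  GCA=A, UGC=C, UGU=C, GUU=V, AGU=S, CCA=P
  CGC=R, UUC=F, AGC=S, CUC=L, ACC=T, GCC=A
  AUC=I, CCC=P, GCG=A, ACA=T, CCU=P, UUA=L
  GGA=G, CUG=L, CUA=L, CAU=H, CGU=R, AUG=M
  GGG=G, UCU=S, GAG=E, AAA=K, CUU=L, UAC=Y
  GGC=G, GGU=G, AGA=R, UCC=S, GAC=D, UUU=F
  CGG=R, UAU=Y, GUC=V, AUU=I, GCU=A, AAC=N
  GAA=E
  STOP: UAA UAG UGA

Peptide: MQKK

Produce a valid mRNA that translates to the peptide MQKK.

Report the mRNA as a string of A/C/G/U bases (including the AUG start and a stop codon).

Answer: mRNA: AUGCAAAAAAAAUAA

Derivation:
residue 1: M -> AUG (start codon)
residue 2: Q codons sorted = CAA,CAG -> pick first = CAA
residue 3: K codons sorted = AAA,AAG -> pick first = AAA
residue 4: K codons sorted = AAA,AAG -> pick first = AAA
terminator: stop codons sorted = UAA,UAG,UGA -> pick first = UAA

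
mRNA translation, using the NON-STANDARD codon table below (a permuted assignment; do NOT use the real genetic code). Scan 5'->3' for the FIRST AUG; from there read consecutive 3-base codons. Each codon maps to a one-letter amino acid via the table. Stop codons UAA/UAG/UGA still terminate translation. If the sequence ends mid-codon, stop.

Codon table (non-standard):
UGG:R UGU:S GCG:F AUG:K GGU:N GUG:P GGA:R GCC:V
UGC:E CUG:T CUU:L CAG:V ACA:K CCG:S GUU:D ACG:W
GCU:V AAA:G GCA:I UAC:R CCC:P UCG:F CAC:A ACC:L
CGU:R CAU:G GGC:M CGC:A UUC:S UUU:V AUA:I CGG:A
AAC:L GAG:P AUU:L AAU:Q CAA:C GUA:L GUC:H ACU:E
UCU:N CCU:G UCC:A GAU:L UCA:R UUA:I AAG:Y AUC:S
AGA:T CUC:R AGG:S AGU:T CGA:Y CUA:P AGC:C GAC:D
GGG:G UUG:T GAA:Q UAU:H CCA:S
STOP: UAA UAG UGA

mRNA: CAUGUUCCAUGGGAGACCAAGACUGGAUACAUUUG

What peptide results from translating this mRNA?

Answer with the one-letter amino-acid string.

Answer: KSGGTSTTLKV

Derivation:
start AUG at pos 1
pos 1: AUG -> K; peptide=K
pos 4: UUC -> S; peptide=KS
pos 7: CAU -> G; peptide=KSG
pos 10: GGG -> G; peptide=KSGG
pos 13: AGA -> T; peptide=KSGGT
pos 16: CCA -> S; peptide=KSGGTS
pos 19: AGA -> T; peptide=KSGGTST
pos 22: CUG -> T; peptide=KSGGTSTT
pos 25: GAU -> L; peptide=KSGGTSTTL
pos 28: ACA -> K; peptide=KSGGTSTTLK
pos 31: UUU -> V; peptide=KSGGTSTTLKV
pos 34: only 1 nt remain (<3), stop (end of mRNA)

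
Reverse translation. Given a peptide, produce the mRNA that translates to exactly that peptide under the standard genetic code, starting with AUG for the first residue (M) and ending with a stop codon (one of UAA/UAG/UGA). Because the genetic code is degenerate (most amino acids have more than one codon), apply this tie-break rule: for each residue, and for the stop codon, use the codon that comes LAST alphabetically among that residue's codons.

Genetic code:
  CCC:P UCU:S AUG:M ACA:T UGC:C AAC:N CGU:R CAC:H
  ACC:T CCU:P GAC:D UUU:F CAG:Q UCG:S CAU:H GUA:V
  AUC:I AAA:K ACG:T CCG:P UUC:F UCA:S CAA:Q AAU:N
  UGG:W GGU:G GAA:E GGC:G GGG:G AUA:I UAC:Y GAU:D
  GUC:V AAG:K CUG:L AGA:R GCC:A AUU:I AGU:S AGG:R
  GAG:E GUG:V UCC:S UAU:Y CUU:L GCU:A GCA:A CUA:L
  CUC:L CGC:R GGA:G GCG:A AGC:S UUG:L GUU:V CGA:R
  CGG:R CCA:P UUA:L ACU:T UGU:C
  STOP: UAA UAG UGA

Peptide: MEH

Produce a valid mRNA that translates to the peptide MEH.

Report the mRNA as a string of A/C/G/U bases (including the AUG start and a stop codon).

residue 1: M -> AUG (start codon)
residue 2: E codons sorted = GAA,GAG -> pick last = GAG
residue 3: H codons sorted = CAC,CAU -> pick last = CAU
terminator: stop codons sorted = UAA,UAG,UGA -> pick last = UGA

Answer: mRNA: AUGGAGCAUUGA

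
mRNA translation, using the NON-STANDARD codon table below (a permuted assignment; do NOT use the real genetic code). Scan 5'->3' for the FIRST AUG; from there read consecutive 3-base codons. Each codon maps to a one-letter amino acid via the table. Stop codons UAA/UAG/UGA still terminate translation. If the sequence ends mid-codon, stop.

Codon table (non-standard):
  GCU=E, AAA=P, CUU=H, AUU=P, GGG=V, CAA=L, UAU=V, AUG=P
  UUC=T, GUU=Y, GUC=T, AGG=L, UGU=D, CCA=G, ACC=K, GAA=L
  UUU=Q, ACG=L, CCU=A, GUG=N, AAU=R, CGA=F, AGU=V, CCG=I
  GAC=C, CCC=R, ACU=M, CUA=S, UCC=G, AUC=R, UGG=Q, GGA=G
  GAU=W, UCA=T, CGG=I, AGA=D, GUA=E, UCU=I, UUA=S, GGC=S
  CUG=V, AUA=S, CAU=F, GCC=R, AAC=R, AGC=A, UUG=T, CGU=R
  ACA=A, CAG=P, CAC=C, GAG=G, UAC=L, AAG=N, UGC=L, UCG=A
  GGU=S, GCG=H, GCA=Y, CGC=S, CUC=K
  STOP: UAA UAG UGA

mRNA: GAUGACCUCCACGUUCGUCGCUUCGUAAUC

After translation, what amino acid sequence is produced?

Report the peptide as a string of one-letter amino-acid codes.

Answer: PKGLTTEA

Derivation:
start AUG at pos 1
pos 1: AUG -> P; peptide=P
pos 4: ACC -> K; peptide=PK
pos 7: UCC -> G; peptide=PKG
pos 10: ACG -> L; peptide=PKGL
pos 13: UUC -> T; peptide=PKGLT
pos 16: GUC -> T; peptide=PKGLTT
pos 19: GCU -> E; peptide=PKGLTTE
pos 22: UCG -> A; peptide=PKGLTTEA
pos 25: UAA -> STOP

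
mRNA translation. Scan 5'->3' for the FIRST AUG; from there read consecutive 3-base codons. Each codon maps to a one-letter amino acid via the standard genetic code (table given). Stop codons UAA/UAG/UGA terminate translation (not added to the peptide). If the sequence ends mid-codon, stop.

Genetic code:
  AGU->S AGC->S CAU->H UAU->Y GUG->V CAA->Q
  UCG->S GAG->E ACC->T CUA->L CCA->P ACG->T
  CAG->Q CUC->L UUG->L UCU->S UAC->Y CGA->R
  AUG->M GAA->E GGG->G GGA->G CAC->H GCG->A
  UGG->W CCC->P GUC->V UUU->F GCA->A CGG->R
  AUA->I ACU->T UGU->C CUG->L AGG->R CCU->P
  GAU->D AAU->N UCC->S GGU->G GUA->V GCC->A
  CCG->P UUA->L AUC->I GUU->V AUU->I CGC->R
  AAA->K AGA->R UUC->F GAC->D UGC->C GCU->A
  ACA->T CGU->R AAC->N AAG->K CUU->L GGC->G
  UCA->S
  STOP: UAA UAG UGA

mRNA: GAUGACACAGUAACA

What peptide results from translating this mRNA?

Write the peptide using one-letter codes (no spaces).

Answer: MTQ

Derivation:
start AUG at pos 1
pos 1: AUG -> M; peptide=M
pos 4: ACA -> T; peptide=MT
pos 7: CAG -> Q; peptide=MTQ
pos 10: UAA -> STOP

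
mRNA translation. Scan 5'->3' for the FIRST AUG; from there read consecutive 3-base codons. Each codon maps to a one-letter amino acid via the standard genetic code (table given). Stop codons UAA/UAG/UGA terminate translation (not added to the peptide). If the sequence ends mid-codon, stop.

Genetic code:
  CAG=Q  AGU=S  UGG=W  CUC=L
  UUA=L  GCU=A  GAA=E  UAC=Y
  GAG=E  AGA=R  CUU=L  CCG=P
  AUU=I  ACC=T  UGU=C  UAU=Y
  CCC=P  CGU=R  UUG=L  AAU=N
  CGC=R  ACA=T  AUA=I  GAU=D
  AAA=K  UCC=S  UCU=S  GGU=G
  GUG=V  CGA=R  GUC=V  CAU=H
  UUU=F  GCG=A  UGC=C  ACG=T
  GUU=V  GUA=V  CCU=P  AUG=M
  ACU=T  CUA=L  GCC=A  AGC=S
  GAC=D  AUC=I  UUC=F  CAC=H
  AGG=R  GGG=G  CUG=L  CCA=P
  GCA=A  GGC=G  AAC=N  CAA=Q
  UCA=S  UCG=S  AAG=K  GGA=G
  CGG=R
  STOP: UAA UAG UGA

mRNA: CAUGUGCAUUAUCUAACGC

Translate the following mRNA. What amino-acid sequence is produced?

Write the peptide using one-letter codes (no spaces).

Answer: MCII

Derivation:
start AUG at pos 1
pos 1: AUG -> M; peptide=M
pos 4: UGC -> C; peptide=MC
pos 7: AUU -> I; peptide=MCI
pos 10: AUC -> I; peptide=MCII
pos 13: UAA -> STOP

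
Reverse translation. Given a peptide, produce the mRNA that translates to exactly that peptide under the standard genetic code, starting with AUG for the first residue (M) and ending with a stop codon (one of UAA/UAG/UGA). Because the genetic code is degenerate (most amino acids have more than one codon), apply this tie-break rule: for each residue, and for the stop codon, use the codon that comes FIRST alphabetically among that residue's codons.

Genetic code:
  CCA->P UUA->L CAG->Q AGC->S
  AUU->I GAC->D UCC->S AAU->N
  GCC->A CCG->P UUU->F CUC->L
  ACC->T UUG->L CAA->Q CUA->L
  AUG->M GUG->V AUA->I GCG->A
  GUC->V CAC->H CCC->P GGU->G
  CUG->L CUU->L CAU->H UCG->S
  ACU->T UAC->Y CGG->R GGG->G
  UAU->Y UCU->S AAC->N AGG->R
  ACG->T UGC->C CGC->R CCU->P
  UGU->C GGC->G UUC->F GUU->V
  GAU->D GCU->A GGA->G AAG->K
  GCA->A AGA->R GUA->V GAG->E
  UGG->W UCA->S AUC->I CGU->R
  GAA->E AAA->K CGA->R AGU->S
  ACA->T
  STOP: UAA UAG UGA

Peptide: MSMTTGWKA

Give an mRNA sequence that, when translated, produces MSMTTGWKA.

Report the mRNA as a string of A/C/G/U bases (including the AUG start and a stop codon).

residue 1: M -> AUG (start codon)
residue 2: S codons sorted = AGC,AGU,UCA,UCC,UCG,UCU -> pick first = AGC
residue 3: M -> AUG (only codon)
residue 4: T codons sorted = ACA,ACC,ACG,ACU -> pick first = ACA
residue 5: T codons sorted = ACA,ACC,ACG,ACU -> pick first = ACA
residue 6: G codons sorted = GGA,GGC,GGG,GGU -> pick first = GGA
residue 7: W -> UGG (only codon)
residue 8: K codons sorted = AAA,AAG -> pick first = AAA
residue 9: A codons sorted = GCA,GCC,GCG,GCU -> pick first = GCA
terminator: stop codons sorted = UAA,UAG,UGA -> pick first = UAA

Answer: mRNA: AUGAGCAUGACAACAGGAUGGAAAGCAUAA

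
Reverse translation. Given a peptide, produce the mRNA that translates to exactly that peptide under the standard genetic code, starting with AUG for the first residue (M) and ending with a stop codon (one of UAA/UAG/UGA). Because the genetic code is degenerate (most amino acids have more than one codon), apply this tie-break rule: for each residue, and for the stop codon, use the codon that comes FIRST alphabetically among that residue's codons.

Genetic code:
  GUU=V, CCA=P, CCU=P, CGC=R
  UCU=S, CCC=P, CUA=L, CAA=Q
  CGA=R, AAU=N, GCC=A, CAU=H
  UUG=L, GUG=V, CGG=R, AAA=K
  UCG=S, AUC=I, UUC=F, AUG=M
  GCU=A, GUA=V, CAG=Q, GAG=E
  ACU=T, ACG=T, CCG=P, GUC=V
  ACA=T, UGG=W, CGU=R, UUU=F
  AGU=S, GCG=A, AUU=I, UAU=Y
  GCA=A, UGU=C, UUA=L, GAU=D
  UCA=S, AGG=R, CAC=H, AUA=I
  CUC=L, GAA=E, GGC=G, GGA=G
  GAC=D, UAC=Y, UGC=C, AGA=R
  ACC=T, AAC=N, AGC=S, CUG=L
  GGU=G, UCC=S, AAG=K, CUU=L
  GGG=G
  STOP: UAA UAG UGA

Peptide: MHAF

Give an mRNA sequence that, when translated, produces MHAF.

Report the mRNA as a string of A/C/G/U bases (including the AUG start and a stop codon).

Answer: mRNA: AUGCACGCAUUCUAA

Derivation:
residue 1: M -> AUG (start codon)
residue 2: H codons sorted = CAC,CAU -> pick first = CAC
residue 3: A codons sorted = GCA,GCC,GCG,GCU -> pick first = GCA
residue 4: F codons sorted = UUC,UUU -> pick first = UUC
terminator: stop codons sorted = UAA,UAG,UGA -> pick first = UAA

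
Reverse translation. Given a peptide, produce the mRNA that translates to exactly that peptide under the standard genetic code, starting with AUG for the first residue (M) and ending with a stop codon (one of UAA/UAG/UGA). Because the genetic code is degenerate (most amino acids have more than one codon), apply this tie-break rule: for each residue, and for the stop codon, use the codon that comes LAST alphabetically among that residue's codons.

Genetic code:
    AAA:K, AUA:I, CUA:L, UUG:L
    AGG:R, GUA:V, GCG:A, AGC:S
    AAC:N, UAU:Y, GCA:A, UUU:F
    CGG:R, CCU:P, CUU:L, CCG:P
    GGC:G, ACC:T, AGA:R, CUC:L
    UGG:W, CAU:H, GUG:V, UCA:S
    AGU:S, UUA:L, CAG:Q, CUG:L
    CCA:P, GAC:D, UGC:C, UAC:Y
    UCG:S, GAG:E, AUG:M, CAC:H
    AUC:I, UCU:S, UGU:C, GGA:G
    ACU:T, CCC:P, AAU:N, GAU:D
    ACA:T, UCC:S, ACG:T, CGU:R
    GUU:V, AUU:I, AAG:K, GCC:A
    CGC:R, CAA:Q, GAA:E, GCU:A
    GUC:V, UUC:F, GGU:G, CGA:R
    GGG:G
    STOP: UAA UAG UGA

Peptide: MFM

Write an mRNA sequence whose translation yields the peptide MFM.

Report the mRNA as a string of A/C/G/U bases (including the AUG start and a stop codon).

Answer: mRNA: AUGUUUAUGUGA

Derivation:
residue 1: M -> AUG (start codon)
residue 2: F codons sorted = UUC,UUU -> pick last = UUU
residue 3: M -> AUG (only codon)
terminator: stop codons sorted = UAA,UAG,UGA -> pick last = UGA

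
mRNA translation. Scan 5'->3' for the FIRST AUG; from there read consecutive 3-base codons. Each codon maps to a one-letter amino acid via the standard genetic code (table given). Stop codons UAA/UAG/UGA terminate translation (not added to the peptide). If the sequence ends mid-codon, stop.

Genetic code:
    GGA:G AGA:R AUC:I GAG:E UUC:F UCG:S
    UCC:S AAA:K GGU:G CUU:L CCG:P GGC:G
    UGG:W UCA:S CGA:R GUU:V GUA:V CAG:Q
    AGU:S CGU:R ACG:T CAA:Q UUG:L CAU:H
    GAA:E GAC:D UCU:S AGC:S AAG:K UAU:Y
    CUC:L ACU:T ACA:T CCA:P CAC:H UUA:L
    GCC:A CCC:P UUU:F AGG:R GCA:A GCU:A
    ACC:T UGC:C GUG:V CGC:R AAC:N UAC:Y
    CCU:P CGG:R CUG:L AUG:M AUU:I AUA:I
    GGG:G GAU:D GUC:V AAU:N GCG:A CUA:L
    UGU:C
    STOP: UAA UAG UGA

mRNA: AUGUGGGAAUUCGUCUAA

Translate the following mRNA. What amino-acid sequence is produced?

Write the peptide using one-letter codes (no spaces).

start AUG at pos 0
pos 0: AUG -> M; peptide=M
pos 3: UGG -> W; peptide=MW
pos 6: GAA -> E; peptide=MWE
pos 9: UUC -> F; peptide=MWEF
pos 12: GUC -> V; peptide=MWEFV
pos 15: UAA -> STOP

Answer: MWEFV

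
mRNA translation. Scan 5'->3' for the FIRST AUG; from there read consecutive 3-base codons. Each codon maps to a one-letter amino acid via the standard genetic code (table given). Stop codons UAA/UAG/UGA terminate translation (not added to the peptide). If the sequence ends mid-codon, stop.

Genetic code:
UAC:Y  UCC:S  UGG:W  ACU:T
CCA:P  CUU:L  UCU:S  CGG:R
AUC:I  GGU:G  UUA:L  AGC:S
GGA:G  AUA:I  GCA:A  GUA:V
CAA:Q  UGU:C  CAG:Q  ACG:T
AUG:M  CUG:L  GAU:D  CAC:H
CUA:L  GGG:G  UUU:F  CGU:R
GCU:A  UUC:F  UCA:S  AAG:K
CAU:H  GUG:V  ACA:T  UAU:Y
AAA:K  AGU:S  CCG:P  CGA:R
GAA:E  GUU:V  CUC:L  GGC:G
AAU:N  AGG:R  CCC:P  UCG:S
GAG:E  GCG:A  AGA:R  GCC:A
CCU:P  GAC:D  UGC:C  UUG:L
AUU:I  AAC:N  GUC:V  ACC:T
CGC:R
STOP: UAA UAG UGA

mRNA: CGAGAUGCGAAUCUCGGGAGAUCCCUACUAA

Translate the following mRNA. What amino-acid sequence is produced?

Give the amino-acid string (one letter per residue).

start AUG at pos 4
pos 4: AUG -> M; peptide=M
pos 7: CGA -> R; peptide=MR
pos 10: AUC -> I; peptide=MRI
pos 13: UCG -> S; peptide=MRIS
pos 16: GGA -> G; peptide=MRISG
pos 19: GAU -> D; peptide=MRISGD
pos 22: CCC -> P; peptide=MRISGDP
pos 25: UAC -> Y; peptide=MRISGDPY
pos 28: UAA -> STOP

Answer: MRISGDPY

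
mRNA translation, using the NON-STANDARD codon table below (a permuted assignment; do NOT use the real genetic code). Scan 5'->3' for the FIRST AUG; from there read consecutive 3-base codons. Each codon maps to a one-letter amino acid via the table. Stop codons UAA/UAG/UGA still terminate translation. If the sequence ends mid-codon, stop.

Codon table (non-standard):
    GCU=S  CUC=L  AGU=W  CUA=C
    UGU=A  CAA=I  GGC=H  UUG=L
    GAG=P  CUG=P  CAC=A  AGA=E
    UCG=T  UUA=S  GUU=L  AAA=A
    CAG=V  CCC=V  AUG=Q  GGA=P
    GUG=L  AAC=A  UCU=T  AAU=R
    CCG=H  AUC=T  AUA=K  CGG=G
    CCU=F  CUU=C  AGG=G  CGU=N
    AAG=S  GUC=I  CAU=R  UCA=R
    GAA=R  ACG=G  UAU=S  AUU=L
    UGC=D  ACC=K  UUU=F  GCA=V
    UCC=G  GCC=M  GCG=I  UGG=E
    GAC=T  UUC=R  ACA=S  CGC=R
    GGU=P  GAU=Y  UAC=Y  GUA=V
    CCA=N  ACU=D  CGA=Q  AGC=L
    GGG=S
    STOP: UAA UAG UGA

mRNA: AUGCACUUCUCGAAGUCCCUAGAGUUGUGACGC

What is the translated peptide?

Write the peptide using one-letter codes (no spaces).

start AUG at pos 0
pos 0: AUG -> Q; peptide=Q
pos 3: CAC -> A; peptide=QA
pos 6: UUC -> R; peptide=QAR
pos 9: UCG -> T; peptide=QART
pos 12: AAG -> S; peptide=QARTS
pos 15: UCC -> G; peptide=QARTSG
pos 18: CUA -> C; peptide=QARTSGC
pos 21: GAG -> P; peptide=QARTSGCP
pos 24: UUG -> L; peptide=QARTSGCPL
pos 27: UGA -> STOP

Answer: QARTSGCPL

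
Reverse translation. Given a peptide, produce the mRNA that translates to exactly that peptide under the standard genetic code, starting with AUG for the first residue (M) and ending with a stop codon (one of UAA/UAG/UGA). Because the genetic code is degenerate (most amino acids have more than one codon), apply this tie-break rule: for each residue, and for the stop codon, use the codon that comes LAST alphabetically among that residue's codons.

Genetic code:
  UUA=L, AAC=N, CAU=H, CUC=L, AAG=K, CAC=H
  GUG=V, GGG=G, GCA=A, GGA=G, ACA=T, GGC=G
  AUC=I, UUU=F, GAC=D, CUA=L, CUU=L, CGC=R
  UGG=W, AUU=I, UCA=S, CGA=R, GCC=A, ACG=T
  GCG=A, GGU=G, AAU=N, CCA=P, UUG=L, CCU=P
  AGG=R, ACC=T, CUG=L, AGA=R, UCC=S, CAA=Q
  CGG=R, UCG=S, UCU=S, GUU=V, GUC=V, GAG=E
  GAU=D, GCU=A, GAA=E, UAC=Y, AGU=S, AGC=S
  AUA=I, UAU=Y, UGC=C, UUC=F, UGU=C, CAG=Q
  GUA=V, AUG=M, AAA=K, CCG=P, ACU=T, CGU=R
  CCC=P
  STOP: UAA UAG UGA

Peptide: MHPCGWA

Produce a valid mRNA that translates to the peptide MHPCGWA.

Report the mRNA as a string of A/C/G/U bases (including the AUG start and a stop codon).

Answer: mRNA: AUGCAUCCUUGUGGUUGGGCUUGA

Derivation:
residue 1: M -> AUG (start codon)
residue 2: H codons sorted = CAC,CAU -> pick last = CAU
residue 3: P codons sorted = CCA,CCC,CCG,CCU -> pick last = CCU
residue 4: C codons sorted = UGC,UGU -> pick last = UGU
residue 5: G codons sorted = GGA,GGC,GGG,GGU -> pick last = GGU
residue 6: W -> UGG (only codon)
residue 7: A codons sorted = GCA,GCC,GCG,GCU -> pick last = GCU
terminator: stop codons sorted = UAA,UAG,UGA -> pick last = UGA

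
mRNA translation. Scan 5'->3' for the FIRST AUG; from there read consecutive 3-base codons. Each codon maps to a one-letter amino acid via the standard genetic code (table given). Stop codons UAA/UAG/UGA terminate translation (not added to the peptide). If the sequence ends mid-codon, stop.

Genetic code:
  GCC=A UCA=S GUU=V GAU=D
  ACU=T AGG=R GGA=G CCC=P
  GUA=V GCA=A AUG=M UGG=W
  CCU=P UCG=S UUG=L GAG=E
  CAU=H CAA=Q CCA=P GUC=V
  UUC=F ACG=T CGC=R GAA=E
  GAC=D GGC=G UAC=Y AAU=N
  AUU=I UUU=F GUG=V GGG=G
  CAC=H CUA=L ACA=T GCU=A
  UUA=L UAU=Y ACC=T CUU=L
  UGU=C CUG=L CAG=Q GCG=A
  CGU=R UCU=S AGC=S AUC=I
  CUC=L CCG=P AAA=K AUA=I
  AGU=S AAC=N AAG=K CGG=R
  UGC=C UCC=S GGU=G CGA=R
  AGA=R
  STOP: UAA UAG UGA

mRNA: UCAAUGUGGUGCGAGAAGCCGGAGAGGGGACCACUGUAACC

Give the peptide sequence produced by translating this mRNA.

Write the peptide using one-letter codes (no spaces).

start AUG at pos 3
pos 3: AUG -> M; peptide=M
pos 6: UGG -> W; peptide=MW
pos 9: UGC -> C; peptide=MWC
pos 12: GAG -> E; peptide=MWCE
pos 15: AAG -> K; peptide=MWCEK
pos 18: CCG -> P; peptide=MWCEKP
pos 21: GAG -> E; peptide=MWCEKPE
pos 24: AGG -> R; peptide=MWCEKPER
pos 27: GGA -> G; peptide=MWCEKPERG
pos 30: CCA -> P; peptide=MWCEKPERGP
pos 33: CUG -> L; peptide=MWCEKPERGPL
pos 36: UAA -> STOP

Answer: MWCEKPERGPL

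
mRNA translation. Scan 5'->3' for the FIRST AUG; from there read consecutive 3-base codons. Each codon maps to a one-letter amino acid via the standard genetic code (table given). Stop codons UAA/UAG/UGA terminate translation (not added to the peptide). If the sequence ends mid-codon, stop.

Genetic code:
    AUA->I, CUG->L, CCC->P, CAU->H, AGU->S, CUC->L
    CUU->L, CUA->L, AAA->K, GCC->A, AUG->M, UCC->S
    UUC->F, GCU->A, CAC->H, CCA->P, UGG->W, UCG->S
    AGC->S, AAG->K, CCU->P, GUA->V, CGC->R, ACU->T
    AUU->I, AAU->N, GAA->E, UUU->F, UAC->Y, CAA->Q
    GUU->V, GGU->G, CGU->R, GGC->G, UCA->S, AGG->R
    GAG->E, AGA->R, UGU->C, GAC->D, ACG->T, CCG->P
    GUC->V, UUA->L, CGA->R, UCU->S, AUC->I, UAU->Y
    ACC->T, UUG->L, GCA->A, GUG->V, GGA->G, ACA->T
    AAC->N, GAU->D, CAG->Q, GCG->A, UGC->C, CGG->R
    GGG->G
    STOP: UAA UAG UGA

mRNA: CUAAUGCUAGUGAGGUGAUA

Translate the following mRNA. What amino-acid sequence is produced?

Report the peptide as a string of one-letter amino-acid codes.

start AUG at pos 3
pos 3: AUG -> M; peptide=M
pos 6: CUA -> L; peptide=ML
pos 9: GUG -> V; peptide=MLV
pos 12: AGG -> R; peptide=MLVR
pos 15: UGA -> STOP

Answer: MLVR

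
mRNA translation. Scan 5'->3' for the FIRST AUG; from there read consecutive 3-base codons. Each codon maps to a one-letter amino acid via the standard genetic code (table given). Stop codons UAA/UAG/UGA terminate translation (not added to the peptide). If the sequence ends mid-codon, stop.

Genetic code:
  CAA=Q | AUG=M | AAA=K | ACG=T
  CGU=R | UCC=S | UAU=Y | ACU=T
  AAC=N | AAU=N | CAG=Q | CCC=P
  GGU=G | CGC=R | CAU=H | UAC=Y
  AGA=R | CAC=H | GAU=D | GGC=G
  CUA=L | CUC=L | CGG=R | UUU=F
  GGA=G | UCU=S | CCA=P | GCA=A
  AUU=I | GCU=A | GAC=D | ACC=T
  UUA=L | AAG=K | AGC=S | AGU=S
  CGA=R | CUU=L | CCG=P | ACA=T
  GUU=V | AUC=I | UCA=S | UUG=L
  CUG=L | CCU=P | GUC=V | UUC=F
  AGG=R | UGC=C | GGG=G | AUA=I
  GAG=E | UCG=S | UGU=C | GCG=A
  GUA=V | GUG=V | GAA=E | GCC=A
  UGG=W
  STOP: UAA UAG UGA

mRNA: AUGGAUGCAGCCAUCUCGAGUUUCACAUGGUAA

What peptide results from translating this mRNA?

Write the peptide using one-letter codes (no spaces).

start AUG at pos 0
pos 0: AUG -> M; peptide=M
pos 3: GAU -> D; peptide=MD
pos 6: GCA -> A; peptide=MDA
pos 9: GCC -> A; peptide=MDAA
pos 12: AUC -> I; peptide=MDAAI
pos 15: UCG -> S; peptide=MDAAIS
pos 18: AGU -> S; peptide=MDAAISS
pos 21: UUC -> F; peptide=MDAAISSF
pos 24: ACA -> T; peptide=MDAAISSFT
pos 27: UGG -> W; peptide=MDAAISSFTW
pos 30: UAA -> STOP

Answer: MDAAISSFTW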